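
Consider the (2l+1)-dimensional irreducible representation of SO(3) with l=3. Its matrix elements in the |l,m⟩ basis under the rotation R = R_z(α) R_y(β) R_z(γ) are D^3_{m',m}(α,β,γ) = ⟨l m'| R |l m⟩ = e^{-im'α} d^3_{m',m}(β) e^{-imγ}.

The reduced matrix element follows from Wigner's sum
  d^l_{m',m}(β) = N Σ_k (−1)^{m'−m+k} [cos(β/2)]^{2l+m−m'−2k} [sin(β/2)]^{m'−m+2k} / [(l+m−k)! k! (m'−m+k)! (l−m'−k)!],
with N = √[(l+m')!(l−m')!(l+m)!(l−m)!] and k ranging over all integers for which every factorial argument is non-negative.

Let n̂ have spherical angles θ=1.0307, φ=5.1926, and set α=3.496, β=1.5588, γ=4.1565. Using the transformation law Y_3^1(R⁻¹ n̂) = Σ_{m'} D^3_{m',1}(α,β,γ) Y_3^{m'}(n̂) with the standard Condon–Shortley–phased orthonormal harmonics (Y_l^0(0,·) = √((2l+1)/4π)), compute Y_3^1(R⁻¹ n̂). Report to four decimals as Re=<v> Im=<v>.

Need the full column D^3_{m',1} for m'=−3..3 at α=3.496, β=1.5588, γ=4.1565.
cos(β/2)=0.711335, sin(β/2)=0.702853
d^3_{-3,1}: single k=4 term ⇒ +0.478247;  D = +0.477688+0.023097i
d^3_{-2,1}: k∈[3..4] ⇒ +0.790399 -0.385830 = +0.404569;  D = -0.385764+0.121911i
d^3_{-1,1}: k∈[2..4] ⇒ +0.758888 -0.987862 +0.120555 = -0.108419;  D = -0.085617+0.066516i
d^3_{0,1}: k∈[1..3] ⇒ +0.443432 -1.298758 +0.422656 = -0.432670;  D = +0.228319-0.367524i
d^3_{1,1}: k∈[0..2] ⇒ +0.129553 -1.011850 +0.740896 = -0.141401;  D = -0.028297+0.138541i
d^3_{2,1}: k∈[0..1] ⇒ -0.404796 +0.790399 = +0.385603;  D = +0.058739+0.381102i
d^3_{3,1}: single k=0 term ⇒ +0.489860;  D = -0.237997-0.428159i
Y_3^{m'}(θ=1.0307,φ=5.1926) and Σ D·Y over m':
  (+0.4777+0.0231i)·(-0.2610-0.0342i)  (-0.3858+0.1219i)·(-0.2216+0.3168i)  (-0.0856+0.0665i)·(+0.0412+0.0792i)  (+0.2283-0.3675i)·(-0.3220+0.0000i)  (-0.0283+0.1385i)·(-0.0412+0.0792i)  (+0.0587+0.3811i)·(-0.2216-0.3168i)  (-0.2380-0.4282i)·(+0.2610-0.0342i)
Y_3^1(R⁻¹ n̂) = -0.138180-0.271873i

Re=-0.1382 Im=-0.2719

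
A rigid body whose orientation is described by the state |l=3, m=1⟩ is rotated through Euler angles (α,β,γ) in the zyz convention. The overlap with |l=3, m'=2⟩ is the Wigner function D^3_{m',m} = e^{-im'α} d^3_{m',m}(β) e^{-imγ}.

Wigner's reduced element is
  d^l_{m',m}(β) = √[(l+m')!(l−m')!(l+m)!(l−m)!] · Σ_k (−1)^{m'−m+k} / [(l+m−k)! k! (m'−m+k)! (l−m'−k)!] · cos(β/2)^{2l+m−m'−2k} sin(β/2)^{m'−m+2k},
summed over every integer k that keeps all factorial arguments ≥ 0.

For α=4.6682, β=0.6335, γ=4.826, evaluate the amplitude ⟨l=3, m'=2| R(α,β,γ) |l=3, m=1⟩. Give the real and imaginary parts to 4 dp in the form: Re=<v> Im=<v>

D^3_{2,1}(4.6682,0.6335,4.826) = e^{-i·2·4.6682}·d^3_{2,1}(0.6335)·e^{-i·1·4.826}. Compute d first:
Half-angle: c=0.950253, s=0.311480. N=√(120·1·24·2)=75.894664
Admissible k: 0..1 (factorial args all ≥0)
  k=0: (−1)^1·75.8947/(24)·0.9503^5·0.3115^1 = -0.763178
  k=1: (−1)^2·75.8947/(12)·0.9503^3·0.3115^3 = +0.163998
d^3_{2,1}(0.6335) = -0.763178 +0.163998 = -0.599180
Attach z-rotation phases: D = e^{-i(2)(4.6682)}·(-0.599180)·e^{-i(1)(4.826)} = +0.015118+0.598989i

Re=0.0151 Im=0.5990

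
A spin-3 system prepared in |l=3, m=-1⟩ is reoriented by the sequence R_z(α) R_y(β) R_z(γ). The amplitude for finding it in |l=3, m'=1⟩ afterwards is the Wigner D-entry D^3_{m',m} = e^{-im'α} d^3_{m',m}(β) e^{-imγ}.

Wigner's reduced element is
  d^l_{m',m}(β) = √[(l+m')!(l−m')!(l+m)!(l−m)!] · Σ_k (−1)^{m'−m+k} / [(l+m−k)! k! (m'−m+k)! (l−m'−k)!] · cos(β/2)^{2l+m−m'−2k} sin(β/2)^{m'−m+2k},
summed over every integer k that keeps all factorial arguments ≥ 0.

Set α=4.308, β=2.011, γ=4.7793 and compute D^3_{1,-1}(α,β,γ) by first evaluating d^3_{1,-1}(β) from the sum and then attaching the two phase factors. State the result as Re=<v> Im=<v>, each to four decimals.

Re=-0.4030 Im=-0.2054

Split into d^3_{1,-1}(β=2.011) × two z-phases.
Half-angle: c=0.535666, s=0.844430. N=√(24·2·2·24)=48.000000
k∈{0,1,2} keeps every argument non-negative
  k=0: (−1)^2·48.0000/(8)·0.5357^4·0.8444^2 = +0.352253
  k=1: (−1)^3·48.0000/(6)·0.5357^2·0.8444^4 = -1.167166
  k=2: (−1)^4·48.0000/(48)·0.5357^0·0.8444^6 = +0.362561
d^3_{1,-1}(2.011) = +0.352253 -1.167166 +0.362561 = -0.452351
Attach z-rotation phases: D = e^{-i(1)(4.308)}·(-0.452351)·e^{-i(-1)(4.7793)} = -0.403036-0.205388i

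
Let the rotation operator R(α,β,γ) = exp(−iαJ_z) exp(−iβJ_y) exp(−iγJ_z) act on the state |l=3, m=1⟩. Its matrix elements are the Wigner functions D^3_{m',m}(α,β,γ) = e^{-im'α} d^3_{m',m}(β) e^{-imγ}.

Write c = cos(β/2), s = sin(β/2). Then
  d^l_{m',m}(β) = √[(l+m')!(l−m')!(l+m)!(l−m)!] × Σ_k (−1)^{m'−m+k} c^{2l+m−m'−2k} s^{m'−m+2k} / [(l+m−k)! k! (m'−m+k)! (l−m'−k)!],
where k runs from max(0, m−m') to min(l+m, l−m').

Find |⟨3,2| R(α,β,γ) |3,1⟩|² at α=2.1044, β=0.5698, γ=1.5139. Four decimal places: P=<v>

P=0.3593

Split into d^3_{2,1}(β=0.5698) × two z-phases.
With c≡cos(β/2)=0.959690 and s≡sin(β/2)=0.281061, N=[120·1·24·2]^{1/2}=75.894664
The bounds max(0,m−m')=0 and min(l+m,l−m')=1 give 2 terms
  k=0: (−1)^1·75.8947/(24)·0.9597^5·0.2811^1 = -0.723529
  k=1: (−1)^2·75.8947/(12)·0.9597^3·0.2811^3 = +0.124116
d^3_{2,1}(0.5698) = -0.723529 +0.124116 = -0.599413
|D^3_{2,1}|² = |d^3_{2,1}(β)|² = (-0.599413)² = 0.359296 (the z-rotation phases have unit modulus)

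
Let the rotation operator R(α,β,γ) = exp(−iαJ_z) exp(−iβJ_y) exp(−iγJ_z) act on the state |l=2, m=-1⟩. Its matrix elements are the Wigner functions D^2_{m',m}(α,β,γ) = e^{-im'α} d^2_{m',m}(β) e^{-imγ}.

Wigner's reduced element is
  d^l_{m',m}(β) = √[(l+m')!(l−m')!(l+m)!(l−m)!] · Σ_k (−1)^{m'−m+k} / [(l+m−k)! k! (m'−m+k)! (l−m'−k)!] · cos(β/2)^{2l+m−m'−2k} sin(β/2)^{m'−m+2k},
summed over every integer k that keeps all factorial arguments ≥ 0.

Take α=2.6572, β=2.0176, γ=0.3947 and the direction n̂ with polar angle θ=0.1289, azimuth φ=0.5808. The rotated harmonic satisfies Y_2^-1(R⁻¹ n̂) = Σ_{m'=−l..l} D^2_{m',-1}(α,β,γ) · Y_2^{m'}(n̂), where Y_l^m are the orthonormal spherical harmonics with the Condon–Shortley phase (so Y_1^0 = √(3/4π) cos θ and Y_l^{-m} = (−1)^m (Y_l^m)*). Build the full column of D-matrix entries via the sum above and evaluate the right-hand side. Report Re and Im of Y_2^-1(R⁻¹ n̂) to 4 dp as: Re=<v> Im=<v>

Need the full column D^2_{m',-1} for m'=−2..2 at α=2.6572, β=2.0176, γ=0.3947.
cos(β/2)=0.532877, sin(β/2)=0.846193
d^2_{-2,-1}: single k=1 term ⇒ +0.256082;  D = +0.215029-0.139070i
d^2_{-1,-1}: k∈[0..1] ⇒ +0.080632 -0.609977 = -0.529345;  D = +0.527217-0.047415i
d^2_{0,-1}: k∈[0..1] ⇒ -0.313635 +0.790880 = +0.477245;  D = +0.440550+0.183515i
d^2_{1,-1}: k∈[0..1] ⇒ +0.609977 -0.512717 = +0.097260;  D = -0.062037-0.074906i
d^2_{2,-1}: single k=0 term ⇒ -0.645751;  D = -0.132914-0.631924i
Y_2^{m'}(θ=0.1289,φ=0.5808) and Σ D·Y over m':
  (+0.2150-0.1391i)·(+0.0025-0.0059i)  (+0.5272-0.0474i)·(+0.0823-0.0540i)  (+0.4406+0.1835i)·(+0.6151+0.0000i)  (-0.0620-0.0749i)·(-0.0823-0.0540i)  (-0.1329-0.6319i)·(+0.0025+0.0059i)
Y_2^-1(R⁻¹ n̂) = +0.316004+0.086021i

Re=0.3160 Im=0.0860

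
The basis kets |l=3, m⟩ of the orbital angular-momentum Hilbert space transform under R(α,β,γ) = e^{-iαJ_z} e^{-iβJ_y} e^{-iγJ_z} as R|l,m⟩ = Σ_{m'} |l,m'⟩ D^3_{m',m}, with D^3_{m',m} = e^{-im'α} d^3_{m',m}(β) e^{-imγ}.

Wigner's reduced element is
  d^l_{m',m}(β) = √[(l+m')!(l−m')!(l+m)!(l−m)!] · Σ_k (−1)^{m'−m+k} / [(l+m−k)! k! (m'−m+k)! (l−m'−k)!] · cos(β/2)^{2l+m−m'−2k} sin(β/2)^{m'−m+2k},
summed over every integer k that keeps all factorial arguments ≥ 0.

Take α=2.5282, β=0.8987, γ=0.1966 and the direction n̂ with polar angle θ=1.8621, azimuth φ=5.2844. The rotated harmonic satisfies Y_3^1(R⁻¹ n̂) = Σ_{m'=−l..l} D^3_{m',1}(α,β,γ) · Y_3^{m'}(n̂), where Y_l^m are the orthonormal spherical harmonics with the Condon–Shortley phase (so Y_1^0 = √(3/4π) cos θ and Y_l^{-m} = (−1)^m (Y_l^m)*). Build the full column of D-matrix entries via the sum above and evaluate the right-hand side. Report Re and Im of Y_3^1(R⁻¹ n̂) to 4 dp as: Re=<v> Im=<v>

Need the full column D^3_{m',1} for m'=−3..3 at α=2.5282, β=0.8987, γ=0.1966.
cos(β/2)=0.900730, sin(β/2)=0.434380
d^3_{-3,1}: single k=4 term ⇒ +0.111870;  D = +0.050263+0.099943i
d^3_{-2,1}: k∈[3..4] ⇒ +0.378812 -0.044050 = +0.334762;  D = +0.049169-0.331131i
d^3_{-1,1}: k∈[2..4] ⇒ +0.745193 -0.231078 +0.006718 = +0.520833;  D = -0.359116+0.377230i
d^3_{0,1}: k∈[1..3] ⇒ +0.892140 -0.622451 +0.048254 = +0.317943;  D = +0.311818-0.062106i
d^3_{1,1}: k∈[0..2] ⇒ +0.534031 -0.993591 +0.173309 = -0.286251;  D = +0.261746+0.115883i
d^3_{2,1}: k∈[0..1] ⇒ -0.814408 +0.378812 = -0.435597;  D = -0.224184-0.373478i
d^3_{3,1}: single k=0 term ⇒ +0.481020;  D = +0.034979-0.479747i
Y_3^{m'}(θ=1.8621,φ=5.2844) and Σ D·Y over m':
  (+0.0503+0.0999i)·(-0.3628+0.0531i)  (+0.0492-0.3311i)·(+0.1115-0.2451i)  (-0.3591+0.3772i)·(-0.0985-0.1529i)  (+0.3118-0.0621i)·(+0.2773+0.0000i)  (+0.2617+0.1159i)·(+0.0985-0.1529i)  (-0.2242-0.3735i)·(+0.1115+0.2451i)  (+0.0350-0.4797i)·(+0.3628+0.0531i)
Y_3^1(R⁻¹ n̂) = +0.228505-0.379424i

Re=0.2285 Im=-0.3794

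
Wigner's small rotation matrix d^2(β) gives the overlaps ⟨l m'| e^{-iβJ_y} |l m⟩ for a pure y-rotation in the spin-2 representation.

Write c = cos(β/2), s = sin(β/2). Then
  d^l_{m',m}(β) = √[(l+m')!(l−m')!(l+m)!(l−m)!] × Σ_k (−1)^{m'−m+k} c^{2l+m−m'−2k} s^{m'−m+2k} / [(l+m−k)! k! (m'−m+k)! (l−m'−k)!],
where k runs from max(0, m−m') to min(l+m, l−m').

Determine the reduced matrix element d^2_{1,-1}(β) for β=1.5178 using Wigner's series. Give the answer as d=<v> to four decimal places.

d=0.5237

d^2_{1,-1}(β=1.5178) via Wigner's sum:
With c≡cos(β/2)=0.725593 and s≡sin(β/2)=0.688124, N=[6·1·1·6]^{1/2}=6.000000
Admissible k: 0..1 (factorial args all ≥0)
  k=0: (−1)^2·6.0000/(2)·0.7256^2·0.6881^2 = +0.747896
  k=1: (−1)^3·6.0000/(6)·0.7256^0·0.6881^4 = -0.224216
d^2_{1,-1}(1.5178) = +0.747896 -0.224216 = +0.523680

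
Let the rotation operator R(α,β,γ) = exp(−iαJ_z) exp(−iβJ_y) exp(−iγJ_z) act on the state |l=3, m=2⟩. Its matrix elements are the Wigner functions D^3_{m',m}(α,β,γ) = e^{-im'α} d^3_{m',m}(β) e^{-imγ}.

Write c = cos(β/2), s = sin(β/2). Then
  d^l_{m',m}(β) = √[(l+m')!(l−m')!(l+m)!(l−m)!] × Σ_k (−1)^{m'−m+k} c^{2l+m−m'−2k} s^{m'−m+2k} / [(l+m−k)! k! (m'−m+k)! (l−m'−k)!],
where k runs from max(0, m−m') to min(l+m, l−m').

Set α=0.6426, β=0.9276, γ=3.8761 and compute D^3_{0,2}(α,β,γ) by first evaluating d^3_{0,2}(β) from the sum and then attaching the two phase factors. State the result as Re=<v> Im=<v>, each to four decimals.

Re=0.0534 Im=-0.5231

D^3_{0,2}(0.6426,0.9276,3.8761) = e^{-i·0·0.6426}·d^3_{0,2}(0.9276)·e^{-i·2·3.8761}. Compute d first:
Half-angle: c=0.894359, s=0.447350. N=√(6·6·120·1)=65.726707
The bounds max(0,m−m')=2 and min(l+m,l−m')=3 give 2 terms
  k=2: (−1)^0·65.7267/(12)·0.8944^4·0.4473^2 = +0.701298
  k=3: (−1)^1·65.7267/(12)·0.8944^2·0.4473^4 = -0.175458
d^3_{0,2}(0.9276) = +0.701298 -0.175458 = +0.525840
D = (+1.000000+0.000000i)·(+0.525840)·(+0.101606-0.994825i) = +0.053429-0.523119i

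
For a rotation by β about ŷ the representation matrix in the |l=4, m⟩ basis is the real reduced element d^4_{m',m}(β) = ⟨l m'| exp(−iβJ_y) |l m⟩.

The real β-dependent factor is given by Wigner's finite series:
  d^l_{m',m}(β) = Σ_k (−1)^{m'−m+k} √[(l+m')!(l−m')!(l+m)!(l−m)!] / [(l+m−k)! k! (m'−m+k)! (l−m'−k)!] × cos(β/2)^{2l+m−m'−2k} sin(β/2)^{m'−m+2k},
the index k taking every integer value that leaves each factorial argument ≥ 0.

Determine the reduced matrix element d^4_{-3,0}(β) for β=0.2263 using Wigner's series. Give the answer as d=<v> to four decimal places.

d^4_{-3,0}(β=0.2263) via Wigner's sum:
c=cos(0.2263/2)=0.993605, s=sin(0.2263/2)=0.112909; N=√[1·5040·24·24]=1703.830978
Admissible k: 3..4 (factorial args all ≥0)
  k=3: (−1)^0·1703.8310/(144)·0.9936^5·0.1129^3 = +0.016494
  k=4: (−1)^1·1703.8310/(144)·0.9936^3·0.1129^5 = -0.000213
d^4_{-3,0}(0.2263) = +0.016494 -0.000213 = +0.016281

d=0.0163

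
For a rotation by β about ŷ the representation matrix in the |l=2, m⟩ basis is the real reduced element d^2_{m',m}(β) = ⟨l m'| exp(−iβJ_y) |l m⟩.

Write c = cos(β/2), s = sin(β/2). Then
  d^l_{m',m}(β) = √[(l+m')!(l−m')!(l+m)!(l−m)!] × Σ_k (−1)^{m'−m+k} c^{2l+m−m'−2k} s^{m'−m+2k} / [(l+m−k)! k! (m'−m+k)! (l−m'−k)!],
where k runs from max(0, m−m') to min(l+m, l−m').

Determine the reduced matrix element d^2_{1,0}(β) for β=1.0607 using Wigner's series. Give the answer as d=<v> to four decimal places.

d=-0.5219

d^2_{1,0}(β=1.0607) via Wigner's sum:
Half-angle: c=0.862630, s=0.505835. N=√(6·1·2·2)=4.898979
k∈{0,1} keeps every argument non-negative
  k=0: (−1)^1·4.8990/(2)·0.8626^3·0.5058^1 = -0.795350
  k=1: (−1)^2·4.8990/(2)·0.8626^1·0.5058^3 = +0.273481
d^2_{1,0}(1.0607) = -0.795350 +0.273481 = -0.521869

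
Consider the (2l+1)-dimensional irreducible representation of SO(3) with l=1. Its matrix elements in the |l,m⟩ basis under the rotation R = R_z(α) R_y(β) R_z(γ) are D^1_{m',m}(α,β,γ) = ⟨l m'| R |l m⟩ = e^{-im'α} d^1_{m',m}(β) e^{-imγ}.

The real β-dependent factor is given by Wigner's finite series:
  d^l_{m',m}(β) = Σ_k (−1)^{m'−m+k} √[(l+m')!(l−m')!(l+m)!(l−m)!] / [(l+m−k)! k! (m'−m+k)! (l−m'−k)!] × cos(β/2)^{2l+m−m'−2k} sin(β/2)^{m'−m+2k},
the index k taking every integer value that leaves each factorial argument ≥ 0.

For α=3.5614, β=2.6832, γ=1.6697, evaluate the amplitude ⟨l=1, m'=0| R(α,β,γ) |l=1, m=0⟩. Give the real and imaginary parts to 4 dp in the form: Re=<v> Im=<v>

D^1_{0,0}(3.5614,2.6832,1.6697) = e^{-i·0·3.5614}·d^1_{0,0}(2.6832)·e^{-i·0·1.6697}. Compute d first:
With c≡cos(β/2)=0.227195 and s≡sin(β/2)=0.973849, N=[1·1·1·1]^{1/2}=1.000000
k∈{0,1} keeps every argument non-negative
  k=0: (−1)^0·1.0000/(1)·0.2272^2·0.9738^0 = +0.051618
  k=1: (−1)^1·1.0000/(1)·0.2272^0·0.9738^2 = -0.948382
d^1_{0,0}(2.6832) = +0.051618 -0.948382 = -0.896765
Attach z-rotation phases: D = e^{-i(0)(3.5614)}·(-0.896765)·e^{-i(0)(1.6697)} = -0.896765+0.000000i

Re=-0.8968 Im=0.0000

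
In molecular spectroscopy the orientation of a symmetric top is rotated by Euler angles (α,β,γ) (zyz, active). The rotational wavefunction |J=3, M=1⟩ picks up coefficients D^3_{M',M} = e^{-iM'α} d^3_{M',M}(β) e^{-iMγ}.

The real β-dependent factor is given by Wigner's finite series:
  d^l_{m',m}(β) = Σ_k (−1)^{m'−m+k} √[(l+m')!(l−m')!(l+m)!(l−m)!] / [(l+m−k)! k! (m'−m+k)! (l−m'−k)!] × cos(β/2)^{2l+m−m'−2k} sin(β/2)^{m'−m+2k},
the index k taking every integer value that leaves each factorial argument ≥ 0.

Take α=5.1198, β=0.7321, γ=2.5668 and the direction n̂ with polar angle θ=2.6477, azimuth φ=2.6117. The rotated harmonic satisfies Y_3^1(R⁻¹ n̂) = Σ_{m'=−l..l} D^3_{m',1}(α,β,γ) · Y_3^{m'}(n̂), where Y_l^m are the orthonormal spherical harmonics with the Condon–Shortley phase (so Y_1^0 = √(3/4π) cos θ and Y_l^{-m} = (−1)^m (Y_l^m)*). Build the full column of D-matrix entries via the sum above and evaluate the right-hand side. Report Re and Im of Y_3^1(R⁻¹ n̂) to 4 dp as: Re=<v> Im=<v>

Need the full column D^3_{m',1} for m'=−3..3 at α=5.1198, β=0.7321, γ=2.5668.
cos(β/2)=0.933748, sin(β/2)=0.357930
d^3_{-3,1}: single k=4 term ⇒ +0.055424;  D = +0.054012+0.012432i
d^3_{-2,1}: k∈[3..4] ⇒ +0.236110 -0.017347 = +0.218763;  D = +0.039419+0.215182i
d^3_{-1,1}: k∈[2..4] ⇒ +0.584342 -0.114483 +0.002103 = +0.471961;  D = -0.392541+0.262029i
d^3_{0,1}: k∈[1..3] ⇒ +0.880112 -0.387968 +0.019002 = +0.511147;  D = -0.429008-0.277891i
d^3_{1,1}: k∈[0..2] ⇒ +0.662795 -0.779122 +0.085862 = -0.030465;  D = -0.005075+0.030039i
d^3_{2,1}: k∈[0..1] ⇒ -0.803429 +0.236110 = -0.567319;  D = -0.551055+0.134869i
d^3_{3,1}: single k=0 term ⇒ +0.377191;  D = +0.227501+0.300859i
Y_3^{m'}(θ=2.6477,φ=2.6117) and Σ D·Y over m':
  (+0.0540+0.0124i)·(+0.0008-0.0444i)  (+0.0394+0.2152i)·(-0.0989-0.1764i)  (-0.3925+0.2620i)·(-0.3802-0.2227i)  (-0.4290-0.2779i)·(-0.2880+0.0000i)  (-0.0051+0.0300i)·(+0.3802-0.2227i)  (-0.5511+0.1349i)·(-0.0989+0.1764i)  (+0.2275+0.3009i)·(-0.0008-0.0444i)
Y_3^1(R⁻¹ n̂) = +0.414461-0.071156i

Re=0.4145 Im=-0.0712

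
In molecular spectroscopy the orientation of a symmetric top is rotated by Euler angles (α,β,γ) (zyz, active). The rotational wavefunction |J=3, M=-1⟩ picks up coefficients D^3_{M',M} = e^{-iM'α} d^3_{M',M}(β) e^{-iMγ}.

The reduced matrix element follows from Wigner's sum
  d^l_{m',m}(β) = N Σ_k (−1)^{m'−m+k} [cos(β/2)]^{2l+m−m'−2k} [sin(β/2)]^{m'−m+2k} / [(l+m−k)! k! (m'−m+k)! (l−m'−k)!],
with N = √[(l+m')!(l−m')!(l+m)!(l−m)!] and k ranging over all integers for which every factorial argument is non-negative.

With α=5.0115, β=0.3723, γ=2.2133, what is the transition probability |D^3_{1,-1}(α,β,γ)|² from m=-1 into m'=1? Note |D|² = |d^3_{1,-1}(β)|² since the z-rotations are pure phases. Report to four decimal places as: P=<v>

P=0.0334

Split into d^3_{1,-1}(β=0.3723) × two z-phases.
With c≡cos(β/2)=0.982724 and s≡sin(β/2)=0.185077, N=[24·2·2·24]^{1/2}=48.000000
k: max(0,(-1)−(1))=0 … min(3+(-1),3−(1))=2
  k=0: (−1)^2·48.0000/(8)·0.9827^4·0.1851^2 = +0.191682
  k=1: (−1)^3·48.0000/(6)·0.9827^2·0.1851^4 = -0.009065
  k=2: (−1)^4·48.0000/(48)·0.9827^0·0.1851^6 = +0.000040
d^3_{1,-1}(0.3723) = +0.191682 -0.009065 +0.000040 = +0.182657
|D^3_{1,-1}|² = |d^3_{1,-1}(β)|² = (+0.182657)² = 0.033364 (the z-rotation phases have unit modulus)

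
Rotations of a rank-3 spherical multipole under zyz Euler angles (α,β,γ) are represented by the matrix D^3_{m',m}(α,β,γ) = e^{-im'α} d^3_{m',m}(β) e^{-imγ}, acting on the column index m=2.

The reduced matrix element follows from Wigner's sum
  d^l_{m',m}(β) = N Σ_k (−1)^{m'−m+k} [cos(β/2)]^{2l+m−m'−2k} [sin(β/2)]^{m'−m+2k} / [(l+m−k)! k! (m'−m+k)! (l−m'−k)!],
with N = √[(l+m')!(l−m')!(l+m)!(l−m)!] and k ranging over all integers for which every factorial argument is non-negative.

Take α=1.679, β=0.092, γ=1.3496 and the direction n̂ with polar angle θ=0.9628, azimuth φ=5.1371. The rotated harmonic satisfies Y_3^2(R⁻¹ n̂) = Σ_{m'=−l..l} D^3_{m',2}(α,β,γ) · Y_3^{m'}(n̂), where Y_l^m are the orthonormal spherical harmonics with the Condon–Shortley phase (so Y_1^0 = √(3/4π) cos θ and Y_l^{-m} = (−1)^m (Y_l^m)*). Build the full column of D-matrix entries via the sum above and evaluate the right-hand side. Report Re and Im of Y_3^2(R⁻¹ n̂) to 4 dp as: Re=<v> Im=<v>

Need the full column D^3_{m',2} for m'=−3..3 at α=1.679, β=0.092, γ=1.3496.
cos(β/2)=0.998942, sin(β/2)=0.045984
d^3_{-3,2}: single k=5 term ⇒ +0.000001;  D = -0.000000+0.000000i
d^3_{-2,2}: k∈[4..5] ⇒ +0.000022 -0.000000 = +0.000022;  D = +0.000018+0.000014i
d^3_{-1,2}: k∈[3..4] ⇒ +0.000613 -0.000001 = +0.000612;  D = +0.000320-0.000522i
d^3_{0,2}: k∈[2..3] ⇒ +0.011533 -0.000024 = +0.011508;  D = -0.010400-0.004927i
d^3_{1,2}: k∈[1..2] ⇒ +0.144646 -0.000613 = +0.144033;  D = -0.047243+0.136065i
d^3_{2,2}: k∈[0..1] ⇒ +0.993670 -0.010528 = +0.983142;  D = +0.958144+0.220289i
d^3_{3,2}: single k=0 term ⇒ -0.112042;  D = -0.013166+0.111266i
Y_3^{m'}(θ=0.9628,φ=5.1371) and Σ D·Y over m':
  (-0.0000+0.0000i)·(-0.2206-0.0674i)  (+0.0000+0.0000i)·(-0.2597+0.2953i)  (+0.0003-0.0005i)·(+0.0690+0.1526i)  (-0.0104-0.0049i)·(-0.2917+0.0000i)  (-0.0472+0.1361i)·(-0.0690+0.1526i)  (+0.9581+0.2203i)·(-0.2597-0.2953i)  (-0.0132+0.1113i)·(+0.2206-0.0674i)
Y_3^2(R⁻¹ n̂) = -0.193591-0.329896i

Re=-0.1936 Im=-0.3299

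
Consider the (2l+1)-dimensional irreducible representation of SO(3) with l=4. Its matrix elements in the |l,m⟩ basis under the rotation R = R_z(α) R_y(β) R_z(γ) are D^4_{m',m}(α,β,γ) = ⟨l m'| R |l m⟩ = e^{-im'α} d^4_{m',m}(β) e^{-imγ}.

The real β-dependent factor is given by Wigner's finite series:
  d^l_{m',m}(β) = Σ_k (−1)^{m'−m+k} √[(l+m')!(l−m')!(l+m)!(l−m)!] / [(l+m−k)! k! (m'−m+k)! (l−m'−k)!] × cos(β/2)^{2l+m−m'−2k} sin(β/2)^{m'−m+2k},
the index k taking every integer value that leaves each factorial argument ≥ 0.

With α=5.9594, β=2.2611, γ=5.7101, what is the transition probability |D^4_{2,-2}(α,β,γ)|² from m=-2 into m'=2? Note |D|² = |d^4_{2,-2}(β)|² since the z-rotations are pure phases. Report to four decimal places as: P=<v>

P=0.1719

First d^4_{2,-2}(β=2.2611), then the phase factors e^{-i(2)α} and e^{-i(-2)γ}:
With c≡cos(β/2)=0.426162 and s≡sin(β/2)=0.904647, N=[720·2·2·720]^{1/2}=1440.000000
Admissible k: 0..2 (factorial args all ≥0)
  k=0: (−1)^4·1440.0000/(96)·0.4262^4·0.9046^4 = +0.331366
  k=1: (−1)^5·1440.0000/(120)·0.4262^2·0.9046^6 = -1.194553
  k=2: (−1)^6·1440.0000/(1440)·0.4262^0·0.9046^8 = +0.448572
d^4_{2,-2}(2.2611) = +0.331366 -1.194553 +0.448572 = -0.414615
|D^4_{2,-2}|² = |d^4_{2,-2}(β)|² = (-0.414615)² = 0.171906 (the z-rotation phases have unit modulus)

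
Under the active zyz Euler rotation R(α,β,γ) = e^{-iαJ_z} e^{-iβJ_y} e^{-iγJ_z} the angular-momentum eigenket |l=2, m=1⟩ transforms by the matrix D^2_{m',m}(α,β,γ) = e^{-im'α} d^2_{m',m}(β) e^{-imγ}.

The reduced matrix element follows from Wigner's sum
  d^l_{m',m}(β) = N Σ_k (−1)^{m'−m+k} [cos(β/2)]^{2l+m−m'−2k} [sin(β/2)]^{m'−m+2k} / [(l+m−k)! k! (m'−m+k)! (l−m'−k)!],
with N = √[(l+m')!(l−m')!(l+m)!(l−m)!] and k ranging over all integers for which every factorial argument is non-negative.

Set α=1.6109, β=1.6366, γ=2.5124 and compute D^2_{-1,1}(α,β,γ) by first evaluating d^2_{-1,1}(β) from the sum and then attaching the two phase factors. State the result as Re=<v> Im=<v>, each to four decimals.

First d^2_{-1,1}(β=1.6366), then the phase factors e^{-i(-1)α} and e^{-i(1)γ}:
Half-angle: c=0.683463, s=0.729985. N=√(1·6·6·1)=6.000000
The bounds max(0,m−m')=2 and min(l+m,l−m')=3 give 2 terms
  k=2: (−1)^0·6.0000/(2)·0.6835^2·0.7300^2 = +0.746757
  k=3: (−1)^1·6.0000/(6)·0.6835^0·0.7300^4 = -0.283959
d^2_{-1,1}(1.6366) = +0.746757 -0.283959 = +0.462798
Phases: e^{-i·(-1)·1.6109}=-0.040093+0.999196i, e^{-i·(1)·2.5124}=-0.808503-0.588492i ⇒ D=+0.287136-0.362953i

Re=0.2871 Im=-0.3630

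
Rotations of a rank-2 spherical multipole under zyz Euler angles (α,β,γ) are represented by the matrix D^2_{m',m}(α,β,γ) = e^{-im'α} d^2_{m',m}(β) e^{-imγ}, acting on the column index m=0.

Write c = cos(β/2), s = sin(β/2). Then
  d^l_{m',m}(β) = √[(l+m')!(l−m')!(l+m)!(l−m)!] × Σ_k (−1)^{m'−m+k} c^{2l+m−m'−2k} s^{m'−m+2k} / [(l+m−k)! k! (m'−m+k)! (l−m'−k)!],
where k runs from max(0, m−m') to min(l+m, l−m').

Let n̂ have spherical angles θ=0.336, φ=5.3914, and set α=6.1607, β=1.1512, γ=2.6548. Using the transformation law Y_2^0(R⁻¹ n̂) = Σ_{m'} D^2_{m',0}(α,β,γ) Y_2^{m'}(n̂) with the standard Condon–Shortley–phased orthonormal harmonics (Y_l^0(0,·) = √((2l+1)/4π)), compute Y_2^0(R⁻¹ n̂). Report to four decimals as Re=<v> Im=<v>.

Re=0.0263 Im=0.0000

Need the full column D^2_{m',0} for m'=−2..2 at α=6.1607, β=1.1512, γ=2.6548.
cos(β/2)=0.838866, sin(β/2)=0.544338
d^2_{-2,0}: single k=2 term ⇒ +0.510738;  D = +0.495490-0.123868i
d^2_{-1,0}: k∈[1..2] ⇒ +0.787086 -0.331417 = +0.455669;  D = +0.452255-0.055673i
d^2_{0,0}: k∈[0..2] ⇒ +0.495188 -0.834032 +0.087796 = -0.251048;  D = -0.251048+0.000000i
d^2_{1,0}: k∈[0..1] ⇒ -0.787086 +0.331417 = -0.455669;  D = -0.452255-0.055673i
d^2_{2,0}: single k=0 term ⇒ +0.510738;  D = +0.495490+0.123868i
Y_2^{m'}(θ=0.336,φ=5.3914) and Σ D·Y over m':
  (+0.4955-0.1239i)·(-0.0089+0.0410i)  (+0.4523-0.0557i)·(+0.1510+0.1871i)  (-0.2510+0.0000i)·(+0.5279+0.0000i)  (-0.4523-0.0557i)·(-0.1510+0.1871i)  (+0.4955+0.1239i)·(-0.0089-0.0410i)
Y_2^0(R⁻¹ n̂) = +0.026287+0.000000i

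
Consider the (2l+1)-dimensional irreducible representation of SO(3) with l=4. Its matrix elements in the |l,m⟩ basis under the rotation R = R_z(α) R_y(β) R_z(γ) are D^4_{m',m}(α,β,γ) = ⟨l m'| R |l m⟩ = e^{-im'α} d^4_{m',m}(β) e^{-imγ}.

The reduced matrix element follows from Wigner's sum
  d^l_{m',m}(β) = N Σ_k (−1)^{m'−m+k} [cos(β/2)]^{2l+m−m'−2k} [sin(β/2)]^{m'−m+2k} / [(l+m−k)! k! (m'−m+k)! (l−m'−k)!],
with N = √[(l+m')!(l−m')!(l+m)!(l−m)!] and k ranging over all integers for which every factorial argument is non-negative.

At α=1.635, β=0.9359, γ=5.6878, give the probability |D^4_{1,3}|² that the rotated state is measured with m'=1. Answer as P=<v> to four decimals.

D^4_{1,3}(1.635,0.9359,5.6878) = e^{-i·1·1.635}·d^4_{1,3}(0.9359)·e^{-i·3·5.6878}. Compute d first:
c=cos(0.9359/2)=0.892495, s=sin(0.9359/2)=0.451058; N=√[120·6·5040·1]=1904.940944
k∈{2,3} keeps every argument non-negative
  k=2: (−1)^0·1904.9409/(240)·0.8925^6·0.4511^2 = +0.816147
  k=3: (−1)^1·1904.9409/(144)·0.8925^4·0.4511^4 = -0.347432
d^4_{1,3}(0.9359) = +0.816147 -0.347432 = +0.468715
|D^4_{1,3}|² = |d^4_{1,3}(β)|² = (+0.468715)² = 0.219694 (the z-rotation phases have unit modulus)

P=0.2197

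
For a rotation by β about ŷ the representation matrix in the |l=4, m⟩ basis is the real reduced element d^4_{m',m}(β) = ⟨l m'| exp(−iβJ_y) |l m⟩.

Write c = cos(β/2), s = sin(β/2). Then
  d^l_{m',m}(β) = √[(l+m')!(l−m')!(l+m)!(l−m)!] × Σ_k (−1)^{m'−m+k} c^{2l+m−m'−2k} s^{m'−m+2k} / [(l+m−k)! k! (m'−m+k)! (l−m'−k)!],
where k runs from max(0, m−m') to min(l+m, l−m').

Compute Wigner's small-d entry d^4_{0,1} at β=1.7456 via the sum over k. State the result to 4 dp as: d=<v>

d=0.2669

d^4_{0,1}(β=1.7456) via Wigner's sum:
With c≡cos(β/2)=0.642684 and s≡sin(β/2)=0.766131, N=[24·24·120·6]^{1/2}=643.987578
k: max(0,(1)−(0))=1 … min(4+(1),4−(0))=4
  k=1: (−1)^0·643.9876/(144)·0.6427^7·0.7661^1 = +0.155167
  k=2: (−1)^1·643.9876/(24)·0.6427^5·0.7661^3 = -1.323010
  k=3: (−1)^2·643.9876/(24)·0.6427^3·0.7661^5 = +1.880074
  k=4: (−1)^3·643.9876/(144)·0.6427^1·0.7661^7 = -0.445282
d^4_{0,1}(1.7456) = +0.155167 -1.323010 +1.880074 -0.445282 = +0.266949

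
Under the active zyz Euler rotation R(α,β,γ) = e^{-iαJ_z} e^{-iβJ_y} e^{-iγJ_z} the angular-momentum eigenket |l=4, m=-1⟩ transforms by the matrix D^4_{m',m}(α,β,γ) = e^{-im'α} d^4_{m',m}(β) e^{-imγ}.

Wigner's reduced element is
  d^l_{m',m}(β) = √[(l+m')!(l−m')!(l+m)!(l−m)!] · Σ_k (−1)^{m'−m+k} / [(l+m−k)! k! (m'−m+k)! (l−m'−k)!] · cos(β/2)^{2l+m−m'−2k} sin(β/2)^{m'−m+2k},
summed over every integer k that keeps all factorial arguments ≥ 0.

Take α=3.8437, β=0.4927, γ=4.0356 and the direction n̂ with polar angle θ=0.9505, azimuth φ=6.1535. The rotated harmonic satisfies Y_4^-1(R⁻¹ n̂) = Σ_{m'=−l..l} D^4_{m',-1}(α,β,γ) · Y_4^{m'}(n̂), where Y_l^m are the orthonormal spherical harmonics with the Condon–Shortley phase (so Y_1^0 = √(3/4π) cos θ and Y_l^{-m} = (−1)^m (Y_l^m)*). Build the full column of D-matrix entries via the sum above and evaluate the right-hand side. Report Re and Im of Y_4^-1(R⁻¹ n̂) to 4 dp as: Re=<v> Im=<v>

Re=-0.0018 Im=-0.2954

Need the full column D^4_{m',-1} for m'=−4..4 at α=3.8437, β=0.4927, γ=4.0356.
cos(β/2)=0.969809, sin(β/2)=0.243866
d^4_{-4,-1}: single k=3 term ⇒ +0.093106;  D = +0.078843+0.049523i
d^4_{-3,-1}: k∈[2..3] ⇒ +0.392726 -0.041387 = +0.351338;  D = -0.347839+0.049466i
d^4_{-2,-1}: k∈[1..3] ⇒ +0.834816 -0.263931 +0.011126 = +0.582011;  D = +0.387007-0.434697i
d^4_{-1,-1}: k∈[0..3] ⇒ +0.782510 -0.742182 +0.093858 -0.001978 = +0.132207;  D = -0.003347+0.132165i
d^4_{0,-1}: k∈[0..3] ⇒ -0.879973 +0.333849 -0.021110 +0.000222 = -0.567011;  D = +0.355115+0.442035i
d^4_{1,-1}: k∈[0..3] ⇒ +0.494788 -0.093858 +0.002967 -0.000013 = +0.403885;  D = +0.396471+0.077031i
d^4_{2,-1}: k∈[0..2] ⇒ -0.175954 +0.016689 -0.000211 = -0.159476;  D = +0.139166-0.077882i
d^4_{3,-1}: k∈[0..1] ⇒ +0.041387 -0.001570 = +0.039817;  D = +0.013970-0.037286i
d^4_{4,-1}: single k=0 term ⇒ -0.005887;  D = -0.001983-0.005543i
Y_4^{m'}(θ=0.9505,φ=6.1535) and Σ D·Y over m':
  (+0.0788+0.0495i)·(+0.1685+0.0962i)  (-0.3478+0.0495i)·(+0.3627+0.1487i)  (+0.3870-0.4347i)·(+0.2923+0.0776i)  (-0.0033+0.1322i)·(-0.1409-0.0184i)  (+0.3551+0.4420i)·(-0.3322+0.0000i)  (+0.3965+0.0770i)·(+0.1409-0.0184i)  (+0.1392-0.0779i)·(+0.2923-0.0776i)  (+0.0140-0.0373i)·(-0.3627+0.1487i)  (-0.0020-0.0055i)·(+0.1685-0.0962i)
Y_4^-1(R⁻¹ n̂) = -0.001755-0.295431i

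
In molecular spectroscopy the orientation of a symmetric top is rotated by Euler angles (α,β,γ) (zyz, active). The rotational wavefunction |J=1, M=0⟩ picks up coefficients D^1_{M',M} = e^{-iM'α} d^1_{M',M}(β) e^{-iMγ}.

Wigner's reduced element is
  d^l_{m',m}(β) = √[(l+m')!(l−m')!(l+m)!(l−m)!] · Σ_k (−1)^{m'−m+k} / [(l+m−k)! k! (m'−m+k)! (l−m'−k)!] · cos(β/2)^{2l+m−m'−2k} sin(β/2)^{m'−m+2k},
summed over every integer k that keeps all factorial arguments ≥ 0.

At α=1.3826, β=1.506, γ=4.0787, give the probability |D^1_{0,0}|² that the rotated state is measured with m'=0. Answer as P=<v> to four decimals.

Split into d^1_{0,0}(β=1.506) × two z-phases.
With c≡cos(β/2)=0.729641 and s≡sin(β/2)=0.683831, N=[1·1·1·1]^{1/2}=1.000000
k: max(0,(0)−(0))=0 … min(1+(0),1−(0))=1
  k=0: (−1)^0·1.0000/(1)·0.7296^2·0.6838^0 = +0.532375
  k=1: (−1)^1·1.0000/(1)·0.7296^0·0.6838^2 = -0.467625
d^1_{0,0}(1.506) = +0.532375 -0.467625 = +0.064751
|D^1_{0,0}|² = |d^1_{0,0}(β)|² = (+0.064751)² = 0.004193 (the z-rotation phases have unit modulus)

P=0.0042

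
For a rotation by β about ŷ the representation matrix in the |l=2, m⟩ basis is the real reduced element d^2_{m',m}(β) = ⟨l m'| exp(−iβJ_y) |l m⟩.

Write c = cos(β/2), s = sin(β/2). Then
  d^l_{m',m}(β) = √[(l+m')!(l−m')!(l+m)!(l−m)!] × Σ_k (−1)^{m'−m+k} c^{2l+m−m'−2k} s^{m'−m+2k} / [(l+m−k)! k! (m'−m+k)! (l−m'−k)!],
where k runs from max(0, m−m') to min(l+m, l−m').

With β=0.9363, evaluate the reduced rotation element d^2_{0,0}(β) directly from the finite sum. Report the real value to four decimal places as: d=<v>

d^2_{0,0}(β=0.9363) via Wigner's sum:
c=cos(0.9363/2)=0.892405, s=sin(0.9363/2)=0.451236; N=√[2·2·2·2]=4.000000
k∈{0,1,2} keeps every argument non-negative
  k=0: (−1)^0·4.0000/(4)·0.8924^4·0.4512^0 = +0.634231
  k=1: (−1)^1·4.0000/(1)·0.8924^2·0.4512^2 = -0.648621
  k=2: (−1)^2·4.0000/(4)·0.8924^0·0.4512^4 = +0.041459
d^2_{0,0}(0.9363) = +0.634231 -0.648621 +0.041459 = +0.027068

d=0.0271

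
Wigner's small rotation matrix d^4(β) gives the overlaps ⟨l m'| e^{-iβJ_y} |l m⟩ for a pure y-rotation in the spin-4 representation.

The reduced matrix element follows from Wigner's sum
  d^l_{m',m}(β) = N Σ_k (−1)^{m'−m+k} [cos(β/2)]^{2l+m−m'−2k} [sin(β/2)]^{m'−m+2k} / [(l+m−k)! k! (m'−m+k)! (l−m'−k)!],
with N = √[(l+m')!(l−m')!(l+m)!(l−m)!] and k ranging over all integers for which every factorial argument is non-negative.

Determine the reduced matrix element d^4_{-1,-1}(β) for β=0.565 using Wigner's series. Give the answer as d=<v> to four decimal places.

d^4_{-1,-1}(β=0.565) via Wigner's sum:
Half-angle: c=0.960362, s=0.278757. N=√(6·120·6·120)=720.000000
Admissible k: 0..3 (factorial args all ≥0)
  k=0: (−1)^0·720.0000/(720)·0.9604^8·0.2788^0 = +0.723566
  k=1: (−1)^1·720.0000/(48)·0.9604^6·0.2788^2 = -0.914435
  k=2: (−1)^2·720.0000/(24)·0.9604^4·0.2788^4 = +0.154087
  k=3: (−1)^3·720.0000/(72)·0.9604^2·0.2788^6 = -0.004327
d^4_{-1,-1}(0.565) = +0.723566 -0.914435 +0.154087 -0.004327 = -0.041109

d=-0.0411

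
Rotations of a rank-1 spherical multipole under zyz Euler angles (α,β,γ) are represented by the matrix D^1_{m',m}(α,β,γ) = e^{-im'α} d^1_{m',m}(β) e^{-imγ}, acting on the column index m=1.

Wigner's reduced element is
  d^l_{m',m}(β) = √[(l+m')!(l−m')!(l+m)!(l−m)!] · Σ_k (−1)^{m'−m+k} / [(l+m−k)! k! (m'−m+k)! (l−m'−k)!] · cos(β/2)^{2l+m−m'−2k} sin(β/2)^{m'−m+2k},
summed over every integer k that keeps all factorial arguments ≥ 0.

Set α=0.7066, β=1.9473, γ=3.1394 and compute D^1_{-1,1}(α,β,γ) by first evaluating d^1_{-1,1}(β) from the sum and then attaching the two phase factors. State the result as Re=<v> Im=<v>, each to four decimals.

First d^1_{-1,1}(β=1.9473), then the phase factors e^{-i(-1)α} and e^{-i(1)γ}:
Half-angle: c=0.562285, s=0.826944. N=√(1·2·2·1)=2.000000
k∈{2} keeps every argument non-negative
  k=2: (−1)^0·2.0000/(2)·0.5623^0·0.8269^2 = +0.683836
d^1_{-1,1}(1.9473) = +0.683836
D = (+0.760574+0.649252i)·(+0.683836)·(-0.999998-0.002193i) = -0.519133-0.445121i

Re=-0.5191 Im=-0.4451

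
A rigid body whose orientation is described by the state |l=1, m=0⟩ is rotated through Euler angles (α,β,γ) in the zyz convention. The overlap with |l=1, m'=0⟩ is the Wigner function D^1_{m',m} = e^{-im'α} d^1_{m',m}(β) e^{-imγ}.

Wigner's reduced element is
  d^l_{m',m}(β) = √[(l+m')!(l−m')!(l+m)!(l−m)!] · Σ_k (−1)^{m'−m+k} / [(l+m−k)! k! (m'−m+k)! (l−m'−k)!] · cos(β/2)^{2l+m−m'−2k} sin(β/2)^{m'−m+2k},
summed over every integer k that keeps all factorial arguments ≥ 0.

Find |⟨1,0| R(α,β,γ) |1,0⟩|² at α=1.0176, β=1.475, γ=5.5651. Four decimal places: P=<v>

First d^1_{0,0}(β=1.475), then the phase factors e^{-i(0)α} and e^{-i(0)γ}:
With c≡cos(β/2)=0.740152 and s≡sin(β/2)=0.672440, N=[1·1·1·1]^{1/2}=1.000000
k∈{0,1} keeps every argument non-negative
  k=0: (−1)^0·1.0000/(1)·0.7402^2·0.6724^0 = +0.547825
  k=1: (−1)^1·1.0000/(1)·0.7402^0·0.6724^2 = -0.452175
d^1_{0,0}(1.475) = +0.547825 -0.452175 = +0.095650
|D^1_{0,0}|² = |d^1_{0,0}(β)|² = (+0.095650)² = 0.009149 (the z-rotation phases have unit modulus)

P=0.0091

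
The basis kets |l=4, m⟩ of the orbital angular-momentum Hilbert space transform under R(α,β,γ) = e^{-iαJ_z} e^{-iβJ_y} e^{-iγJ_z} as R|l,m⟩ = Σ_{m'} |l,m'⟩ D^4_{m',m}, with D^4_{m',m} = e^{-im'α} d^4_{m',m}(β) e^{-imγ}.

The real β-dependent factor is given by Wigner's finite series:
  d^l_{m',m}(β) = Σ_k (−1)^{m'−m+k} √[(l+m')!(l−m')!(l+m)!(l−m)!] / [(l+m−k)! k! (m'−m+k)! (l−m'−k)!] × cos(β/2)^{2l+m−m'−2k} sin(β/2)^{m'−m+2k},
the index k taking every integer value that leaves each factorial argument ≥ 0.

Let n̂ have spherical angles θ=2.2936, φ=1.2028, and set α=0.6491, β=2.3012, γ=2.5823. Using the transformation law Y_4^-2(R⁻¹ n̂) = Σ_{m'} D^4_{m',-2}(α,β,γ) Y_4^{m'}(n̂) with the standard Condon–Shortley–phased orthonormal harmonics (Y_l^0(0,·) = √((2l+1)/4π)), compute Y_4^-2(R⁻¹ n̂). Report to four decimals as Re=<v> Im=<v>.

Need the full column D^4_{m',-2} for m'=−4..4 at α=0.6491, β=2.3012, γ=2.5823.
cos(β/2)=0.407940, sin(β/2)=0.913009
d^4_{-4,-2}: single k=2 term ⇒ +0.020328;  D = +0.001887+0.020241i
d^4_{-3,-2}: k∈[1..2] ⇒ +0.006423 -0.096514 = -0.090091;  D = -0.060886-0.066403i
d^4_{-2,-2}: k∈[0..2] ⇒ +0.000767 -0.046101 +0.288652 = +0.243319;  D = +0.239404+0.043469i
d^4_{-1,-2}: k∈[0..2] ⇒ -0.007283 +0.182394 -0.609085 = -0.433973;  D = -0.387018+0.196341i
d^4_{0,-2}: k∈[0..2] ⇒ +0.036446 -0.486826 +0.914457 = +0.464076;  D = +0.202781-0.417429i
d^4_{1,-2}: k∈[0..2] ⇒ -0.121596 +0.913628 -0.915287 = -0.123255;  D = +0.024111+0.120874i
d^4_{2,-2}: k∈[0..2] ⇒ +0.288652 -1.156707 +0.482836 = -0.385218;  D = +0.288384+0.255396i
d^4_{3,-2}: k∈[0..1] ⇒ -0.483446 +0.807207 = +0.323761;  D = -0.322833-0.024488i
d^4_{4,-2}: single k=0 term ⇒ +0.510060;  D = -0.428483+0.276700i
Y_4^{m'}(θ=2.2936,φ=1.2028) and Σ D·Y over m':
  (+0.0019+0.0202i)·(+0.0138+0.1393i)  (-0.0609-0.0664i)·(+0.3119-0.1572i)  (+0.2394+0.0435i)·(-0.2877-0.2606i)  (-0.3870+0.1963i)·(-0.0053+0.0138i)  (+0.2028-0.4174i)·(-0.3624+0.0000i)  (+0.0241+0.1209i)·(+0.0053+0.0138i)  (+0.2884+0.2554i)·(-0.2877+0.2606i)  (-0.3228-0.0245i)·(-0.3119-0.1572i)  (-0.4285+0.2767i)·(+0.0138-0.1393i)
Y_4^-2(R⁻¹ n̂) = -0.185487+0.183942i

Re=-0.1855 Im=0.1839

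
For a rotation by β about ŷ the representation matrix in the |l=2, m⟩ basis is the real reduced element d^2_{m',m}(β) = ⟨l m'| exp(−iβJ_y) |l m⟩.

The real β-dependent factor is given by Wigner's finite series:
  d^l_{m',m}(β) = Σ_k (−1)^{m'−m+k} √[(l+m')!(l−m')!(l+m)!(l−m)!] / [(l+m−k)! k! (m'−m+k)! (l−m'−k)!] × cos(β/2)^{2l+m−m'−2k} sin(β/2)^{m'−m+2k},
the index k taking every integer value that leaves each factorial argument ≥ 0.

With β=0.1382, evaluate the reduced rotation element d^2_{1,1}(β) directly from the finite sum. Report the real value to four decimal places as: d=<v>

d=0.9763

d^2_{1,1}(β=0.1382) via Wigner's sum:
c=cos(0.1382/2)=0.997614, s=sin(0.1382/2)=0.069045; N=√[6·1·6·1]=6.000000
The bounds max(0,m−m')=0 and min(l+m,l−m')=1 give 2 terms
  k=0: (−1)^0·6.0000/(6)·0.9976^4·0.0690^0 = +0.990488
  k=1: (−1)^1·6.0000/(2)·0.9976^2·0.0690^2 = -0.014233
d^2_{1,1}(0.1382) = +0.990488 -0.014233 = +0.976255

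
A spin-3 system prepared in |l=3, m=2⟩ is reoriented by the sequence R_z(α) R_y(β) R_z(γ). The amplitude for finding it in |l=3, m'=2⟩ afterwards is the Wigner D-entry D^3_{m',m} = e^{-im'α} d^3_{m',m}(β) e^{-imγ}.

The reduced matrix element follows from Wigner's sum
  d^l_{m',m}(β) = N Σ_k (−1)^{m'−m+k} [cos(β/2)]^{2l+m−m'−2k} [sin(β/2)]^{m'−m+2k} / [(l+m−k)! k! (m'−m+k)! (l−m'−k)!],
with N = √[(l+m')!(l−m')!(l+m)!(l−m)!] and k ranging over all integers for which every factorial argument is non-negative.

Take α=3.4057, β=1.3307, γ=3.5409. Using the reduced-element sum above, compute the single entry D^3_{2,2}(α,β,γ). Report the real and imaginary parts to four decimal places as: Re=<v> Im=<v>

First d^3_{2,2}(β=1.3307), then the phase factors e^{-i(2)α} and e^{-i(2)γ}:
With c≡cos(β/2)=0.786701 and s≡sin(β/2)=0.617335, N=[120·1·120·1]^{1/2}=120.000000
Admissible k: 0..1 (factorial args all ≥0)
  k=0: (−1)^0·120.0000/(120)·0.7867^6·0.6173^0 = +0.237060
  k=1: (−1)^1·120.0000/(24)·0.7867^4·0.6173^2 = -0.729877
d^3_{2,2}(1.3307) = +0.237060 -0.729877 = -0.492817
Attach z-rotation phases: D = e^{-i(2)(3.4057)}·(-0.492817)·e^{-i(2)(3.5409)} = -0.119042+0.478223i

Re=-0.1190 Im=0.4782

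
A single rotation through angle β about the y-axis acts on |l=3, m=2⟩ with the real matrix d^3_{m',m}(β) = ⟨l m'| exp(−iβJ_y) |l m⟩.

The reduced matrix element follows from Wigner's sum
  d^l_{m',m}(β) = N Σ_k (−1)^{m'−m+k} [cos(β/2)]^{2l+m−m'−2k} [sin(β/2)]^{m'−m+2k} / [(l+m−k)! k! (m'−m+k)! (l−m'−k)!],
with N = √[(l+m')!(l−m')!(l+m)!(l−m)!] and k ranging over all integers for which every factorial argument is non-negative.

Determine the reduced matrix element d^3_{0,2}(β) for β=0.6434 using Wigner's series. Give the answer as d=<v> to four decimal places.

d=0.3943

d^3_{0,2}(β=0.6434) via Wigner's sum:
With c≡cos(β/2)=0.948699 and s≡sin(β/2)=0.316180, N=[6·6·120·1]^{1/2}=65.726707
k∈{2,3} keeps every argument non-negative
  k=2: (−1)^0·65.7267/(12)·0.9487^4·0.3162^2 = +0.443551
  k=3: (−1)^1·65.7267/(12)·0.9487^2·0.3162^4 = -0.049267
d^3_{0,2}(0.6434) = +0.443551 -0.049267 = +0.394284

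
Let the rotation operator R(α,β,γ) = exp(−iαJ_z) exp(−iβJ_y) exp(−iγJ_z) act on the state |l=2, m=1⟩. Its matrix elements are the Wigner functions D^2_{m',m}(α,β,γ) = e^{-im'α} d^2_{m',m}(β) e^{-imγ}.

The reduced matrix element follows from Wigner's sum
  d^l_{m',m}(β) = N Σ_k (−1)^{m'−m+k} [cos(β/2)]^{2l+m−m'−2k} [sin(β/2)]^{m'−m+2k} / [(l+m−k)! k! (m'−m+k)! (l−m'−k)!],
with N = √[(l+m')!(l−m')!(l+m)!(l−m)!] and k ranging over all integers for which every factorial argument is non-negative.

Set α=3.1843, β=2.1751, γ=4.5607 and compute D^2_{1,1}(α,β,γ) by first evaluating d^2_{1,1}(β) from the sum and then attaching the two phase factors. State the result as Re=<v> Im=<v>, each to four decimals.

D^2_{1,1}(3.1843,2.1751,4.5607) = e^{-i·1·3.1843}·d^2_{1,1}(2.1751)·e^{-i·1·4.5607}. Compute d first:
c=cos(2.1751/2)=0.464656, s=sin(2.1751/2)=0.885491; N=√[6·1·6·1]=6.000000
Admissible k: 0..1 (factorial args all ≥0)
  k=0: (−1)^0·6.0000/(6)·0.4647^4·0.8855^0 = +0.046615
  k=1: (−1)^1·6.0000/(2)·0.4647^2·0.8855^2 = -0.507871
d^2_{1,1}(2.1751) = +0.046615 -0.507871 = -0.461256
Attach z-rotation phases: D = e^{-i(1)(3.1843)}·(-0.461256)·e^{-i(1)(4.5607)} = -0.050169+0.458519i

Re=-0.0502 Im=0.4585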